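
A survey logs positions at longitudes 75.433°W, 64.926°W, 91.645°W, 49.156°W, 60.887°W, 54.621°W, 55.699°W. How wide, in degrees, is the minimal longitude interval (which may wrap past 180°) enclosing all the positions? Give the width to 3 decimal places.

Sort the longitudes: -91.645°, -75.433°, -64.926°, -60.887°, -55.699°, -54.621°, -49.156°.
Eastward gaps between consecutive values (wrapping around): 16.212°, 10.507°, 4.039°, 5.188°, 1.078°, 5.465°, 317.511°.
Largest gap = 317.511° ⇒ minimal covering band is its complement: 360° − 317.511° = 42.489°.
Band runs from -91.645° eastward to -49.156°.

42.489°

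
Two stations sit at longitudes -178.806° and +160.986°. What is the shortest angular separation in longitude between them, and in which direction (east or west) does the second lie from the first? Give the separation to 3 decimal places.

Raw difference: 160.986 − -178.806 = 339.792°.
Normalise into (−180°, 180°]: 339.792° − 360° = -20.208°.
Negative ⇒ the second point lies to the west; separation 20.208°.

20.208° west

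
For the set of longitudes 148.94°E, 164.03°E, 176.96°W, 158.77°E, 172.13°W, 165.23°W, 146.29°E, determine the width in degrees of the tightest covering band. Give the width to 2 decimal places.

Sort the longitudes: -176.96°, -172.13°, -165.23°, +146.29°, +148.94°, +158.77°, +164.03°.
Eastward gaps between consecutive values (wrapping around): 4.83°, 6.90°, 311.52°, 2.65°, 9.83°, 5.26°, 19.01°.
Largest gap = 311.52° ⇒ minimal covering band is its complement: 360° − 311.52° = 48.48°.
Band runs from +146.29° eastward to -165.23°, crossing the antimeridian.

48.48°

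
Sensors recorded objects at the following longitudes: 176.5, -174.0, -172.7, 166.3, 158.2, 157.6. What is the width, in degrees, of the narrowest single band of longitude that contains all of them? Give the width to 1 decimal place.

Sort the longitudes: -174.0°, -172.7°, +157.6°, +158.2°, +166.3°, +176.5°.
Eastward gaps between consecutive values (wrapping around): 1.3°, 330.3°, 0.6°, 8.1°, 10.2°, 9.5°.
Largest gap = 330.3° ⇒ minimal covering band is its complement: 360° − 330.3° = 29.7°.
Band runs from +157.6° eastward to -172.7°, crossing the antimeridian.

29.7°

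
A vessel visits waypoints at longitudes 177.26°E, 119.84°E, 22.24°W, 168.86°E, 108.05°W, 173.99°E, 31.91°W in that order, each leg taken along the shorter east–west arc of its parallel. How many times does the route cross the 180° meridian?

4

Leg 1: +177.26° → +119.84°, shortest Δλ = -57.42° (west) — does not cross 180°.
Leg 2: +119.84° → -22.24°, shortest Δλ = -142.08° (west) — does not cross 180°.
Leg 3: -22.24° → +168.86°, shortest Δλ = -168.9° (west) — crosses 180°.
Leg 4: +168.86° → -108.05°, shortest Δλ = 83.09° (east) — crosses 180°.
Leg 5: -108.05° → +173.99°, shortest Δλ = -77.96° (west) — crosses 180°.
Leg 6: +173.99° → -31.91°, shortest Δλ = 154.1° (east) — crosses 180°.
Total crossings: 4.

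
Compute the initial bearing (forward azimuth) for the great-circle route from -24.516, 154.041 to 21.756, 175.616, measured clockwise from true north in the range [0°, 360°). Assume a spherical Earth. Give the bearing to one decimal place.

26.1°

Δλ = 175.616 − 154.041 = 21.575°.
θ = atan2( sin Δλ · cos φ₂ , cos φ₁ · sin φ₂ − sin φ₁ · cos φ₂ · cos Δλ )
  = atan2(0.34153, 0.69563) = 26.149° → normalised to [0°, 360°): 26.149°.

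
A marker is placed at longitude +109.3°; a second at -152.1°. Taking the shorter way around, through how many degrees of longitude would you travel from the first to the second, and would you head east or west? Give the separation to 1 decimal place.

Raw difference: -152.1 − 109.3 = -261.4°.
Normalise into (−180°, 180°]: -261.4° + 360° = 98.6°.
Positive ⇒ the second point lies to the east; separation 98.6°.

98.6° east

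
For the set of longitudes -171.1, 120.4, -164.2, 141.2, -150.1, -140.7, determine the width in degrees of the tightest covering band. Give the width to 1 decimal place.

98.9°

Sort the longitudes: -171.1°, -164.2°, -150.1°, -140.7°, +120.4°, +141.2°.
Eastward gaps between consecutive values (wrapping around): 6.9°, 14.1°, 9.4°, 261.1°, 20.8°, 47.7°.
Largest gap = 261.1° ⇒ minimal covering band is its complement: 360° − 261.1° = 98.9°.
Band runs from +120.4° eastward to -140.7°, crossing the antimeridian.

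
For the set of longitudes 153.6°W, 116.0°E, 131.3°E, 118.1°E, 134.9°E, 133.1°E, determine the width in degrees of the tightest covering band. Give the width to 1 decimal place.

90.4°

Sort the longitudes: -153.6°, +116.0°, +118.1°, +131.3°, +133.1°, +134.9°.
Eastward gaps between consecutive values (wrapping around): 269.6°, 2.1°, 13.2°, 1.8°, 1.8°, 71.5°.
Largest gap = 269.6° ⇒ minimal covering band is its complement: 360° − 269.6° = 90.4°.
Band runs from +116.0° eastward to -153.6°, crossing the antimeridian.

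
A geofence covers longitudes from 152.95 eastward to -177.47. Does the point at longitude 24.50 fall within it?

Band width going east from +152.95° to -177.47°: ((-177.47 − 152.95) mod 360) = 29.58°.
Offset of +24.50° east of the west edge: ((24.50 − 152.95) mod 360) = 231.55°.
231.55° > 29.58° ⇒ outside.

No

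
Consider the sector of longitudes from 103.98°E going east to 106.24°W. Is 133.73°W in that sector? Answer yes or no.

Yes

Band width going east from +103.98° to -106.24°: ((-106.24 − 103.98) mod 360) = 149.78°.
Offset of -133.73° east of the west edge: ((-133.73 − 103.98) mod 360) = 122.29°.
122.29° ≤ 149.78° ⇒ inside.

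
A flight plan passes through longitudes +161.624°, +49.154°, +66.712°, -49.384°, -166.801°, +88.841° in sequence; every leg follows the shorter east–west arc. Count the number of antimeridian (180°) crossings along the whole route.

Leg 1: +161.624° → +49.154°, shortest Δλ = -112.47° (west) — does not cross 180°.
Leg 2: +49.154° → +66.712°, shortest Δλ = 17.558° (east) — does not cross 180°.
Leg 3: +66.712° → -49.384°, shortest Δλ = -116.096° (west) — does not cross 180°.
Leg 4: -49.384° → -166.801°, shortest Δλ = -117.417° (west) — does not cross 180°.
Leg 5: -166.801° → +88.841°, shortest Δλ = -104.358° (west) — crosses 180°.
Total crossings: 1.

1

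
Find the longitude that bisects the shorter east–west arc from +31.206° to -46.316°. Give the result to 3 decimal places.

-7.555°

Signed shortest Δλ from +31.206° to -46.316° is -77.522°.
Midpoint longitude = +31.206° + (-77.522°)/2 = +31.206° − 38.761° = -7.555°.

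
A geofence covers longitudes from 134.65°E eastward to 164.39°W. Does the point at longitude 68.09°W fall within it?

No

Band width going east from +134.65° to -164.39°: ((-164.39 − 134.65) mod 360) = 60.96°.
Offset of -68.09° east of the west edge: ((-68.09 − 134.65) mod 360) = 157.26°.
157.26° > 60.96° ⇒ outside.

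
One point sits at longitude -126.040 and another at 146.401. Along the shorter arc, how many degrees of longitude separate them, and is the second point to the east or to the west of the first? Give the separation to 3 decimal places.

Raw difference: 146.401 − -126.040 = 272.441°.
Normalise into (−180°, 180°]: 272.441° − 360° = -87.559°.
Negative ⇒ the second point lies to the west; separation 87.559°.

87.559° west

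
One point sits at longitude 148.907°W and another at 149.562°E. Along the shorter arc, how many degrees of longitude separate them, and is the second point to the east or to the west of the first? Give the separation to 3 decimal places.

Raw difference: 149.562 − -148.907 = 298.469°.
Normalise into (−180°, 180°]: 298.469° − 360° = -61.531°.
Negative ⇒ the second point lies to the west; separation 61.531°.

61.531° west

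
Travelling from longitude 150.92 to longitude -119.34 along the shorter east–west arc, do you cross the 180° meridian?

Yes

Naïve |-119.34 − 150.92| = 270.26° > 180°, so the shorter arc goes the other way round — across 180°.
Signed shortest Δλ = ((-119.34 − 150.92 + 180) mod 360) − 180 = 89.74°.
Going east by 89.74° from +150.92° passes through 180° before reaching -119.34°.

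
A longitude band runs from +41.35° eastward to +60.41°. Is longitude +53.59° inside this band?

Band width going east from +41.35° to +60.41°: ((60.41 − 41.35) mod 360) = 19.06°.
Offset of +53.59° east of the west edge: ((53.59 − 41.35) mod 360) = 12.24°.
12.24° ≤ 19.06° ⇒ inside.

Yes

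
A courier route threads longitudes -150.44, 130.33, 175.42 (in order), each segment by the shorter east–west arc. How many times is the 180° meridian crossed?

1

Leg 1: -150.44° → +130.33°, shortest Δλ = -79.23° (west) — crosses 180°.
Leg 2: +130.33° → +175.42°, shortest Δλ = 45.09° (east) — does not cross 180°.
Total crossings: 1.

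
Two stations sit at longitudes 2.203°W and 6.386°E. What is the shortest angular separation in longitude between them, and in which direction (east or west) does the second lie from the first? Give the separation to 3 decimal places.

Raw difference: 6.386 − -2.203 = 8.589°.
Normalise into (−180°, 180°]: 8.589° stays 8.589°.
Positive ⇒ the second point lies to the east; separation 8.589°.

8.589° east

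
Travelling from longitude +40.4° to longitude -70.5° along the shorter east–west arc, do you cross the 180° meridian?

No

Signed shortest Δλ = ((-70.5 − 40.4 + 180) mod 360) − 180 = -110.9°.
Going west by 110.9° from +40.4° reaches -70.5° without touching 180°.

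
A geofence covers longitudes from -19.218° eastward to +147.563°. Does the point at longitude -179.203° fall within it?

Band width going east from -19.218° to +147.563°: ((147.563 − -19.218) mod 360) = 166.781°.
Offset of -179.203° east of the west edge: ((-179.203 − -19.218) mod 360) = 200.015°.
200.015° > 166.781° ⇒ outside.

No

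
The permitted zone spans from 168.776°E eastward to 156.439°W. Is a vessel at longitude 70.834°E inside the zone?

No

Band width going east from +168.776° to -156.439°: ((-156.439 − 168.776) mod 360) = 34.785°.
Offset of +70.834° east of the west edge: ((70.834 − 168.776) mod 360) = 262.058°.
262.058° > 34.785° ⇒ outside.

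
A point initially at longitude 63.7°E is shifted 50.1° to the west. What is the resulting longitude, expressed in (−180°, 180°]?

Start at +63.7°; shift −50.1° → +13.6°.
+13.6° already lies in (−180°, 180°].

13.6°E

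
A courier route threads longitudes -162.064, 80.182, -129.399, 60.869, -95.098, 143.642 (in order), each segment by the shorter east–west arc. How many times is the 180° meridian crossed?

4

Leg 1: -162.064° → +80.182°, shortest Δλ = -117.754° (west) — crosses 180°.
Leg 2: +80.182° → -129.399°, shortest Δλ = 150.419° (east) — crosses 180°.
Leg 3: -129.399° → +60.869°, shortest Δλ = -169.732° (west) — crosses 180°.
Leg 4: +60.869° → -95.098°, shortest Δλ = -155.967° (west) — does not cross 180°.
Leg 5: -95.098° → +143.642°, shortest Δλ = -121.26° (west) — crosses 180°.
Total crossings: 4.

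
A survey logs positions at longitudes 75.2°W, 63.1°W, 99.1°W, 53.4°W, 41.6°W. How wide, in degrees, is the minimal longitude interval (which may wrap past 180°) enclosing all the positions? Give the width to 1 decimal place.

57.5°

Sort the longitudes: -99.1°, -75.2°, -63.1°, -53.4°, -41.6°.
Eastward gaps between consecutive values (wrapping around): 23.9°, 12.1°, 9.7°, 11.8°, 302.5°.
Largest gap = 302.5° ⇒ minimal covering band is its complement: 360° − 302.5° = 57.5°.
Band runs from -99.1° eastward to -41.6°.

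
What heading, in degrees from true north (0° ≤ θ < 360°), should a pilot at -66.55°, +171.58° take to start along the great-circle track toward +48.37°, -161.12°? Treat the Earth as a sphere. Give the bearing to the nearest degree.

20°

Δλ = -161.12 − 171.58 = -332.70°; wrapped into (−180°, 180°]: 27.30°.
θ = atan2( sin Δλ · cos φ₂ , cos φ₁ · sin φ₂ − sin φ₁ · cos φ₂ · cos Δλ )
  = atan2(0.30469, 0.83901) = 19.959° → normalised to [0°, 360°): 19.959°.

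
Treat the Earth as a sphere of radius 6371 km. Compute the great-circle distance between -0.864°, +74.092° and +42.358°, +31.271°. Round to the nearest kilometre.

6435 km

Δλ = 31.271 − 74.092 = -42.821°.
Δφ = 42.358 − -0.864 = 43.222°.
a = sin²(Δφ/2) + cos φ₁ · cos φ₂ · sin²(Δλ/2) = 0.234108.
c = 2·atan2(√a, √(1−a)) = 1.01009 rad → d = 6371·c ≈ 6435.29 km.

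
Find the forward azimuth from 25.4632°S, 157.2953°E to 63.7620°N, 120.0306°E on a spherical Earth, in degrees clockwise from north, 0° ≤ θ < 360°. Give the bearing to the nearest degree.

Δλ = 120.0306 − 157.2953 = -37.2647°.
θ = atan2( sin Δλ · cos φ₂ , cos φ₁ · sin φ₂ − sin φ₁ · cos φ₂ · cos Δλ )
  = atan2(-0.26769, 0.96110) = -15.564° → normalised to [0°, 360°): 344.436°.

344°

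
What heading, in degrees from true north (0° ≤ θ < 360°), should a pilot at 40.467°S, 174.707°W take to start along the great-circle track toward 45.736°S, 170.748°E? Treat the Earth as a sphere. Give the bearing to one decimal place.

238.8°

Δλ = 170.748 − -174.707 = 345.455°; wrapped into (−180°, 180°]: -14.545°.
θ = atan2( sin Δλ · cos φ₂ , cos φ₁ · sin φ₂ − sin φ₁ · cos φ₂ · cos Δλ )
  = atan2(-0.17529, -0.10635) = -121.246° → normalised to [0°, 360°): 238.754°.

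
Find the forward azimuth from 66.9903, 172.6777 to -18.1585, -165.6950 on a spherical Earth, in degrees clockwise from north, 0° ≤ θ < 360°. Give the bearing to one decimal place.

159.5°

Δλ = -165.6950 − 172.6777 = -338.3727°; wrapped into (−180°, 180°]: 21.6273°.
θ = atan2( sin Δλ · cos φ₂ , cos φ₁ · sin φ₂ − sin φ₁ · cos φ₂ · cos Δλ )
  = atan2(0.35021, -0.93485) = 159.463° → normalised to [0°, 360°): 159.463°.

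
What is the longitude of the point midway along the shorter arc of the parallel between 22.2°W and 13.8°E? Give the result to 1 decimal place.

4.2°W

Signed shortest Δλ from -22.2° to +13.8° is +36.0°.
Midpoint longitude = -22.2° + (+36.0°)/2 = -22.2° + 18.0° = -4.2°.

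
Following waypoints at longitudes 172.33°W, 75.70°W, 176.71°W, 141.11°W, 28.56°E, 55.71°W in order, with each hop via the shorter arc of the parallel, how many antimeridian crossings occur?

Leg 1: -172.33° → -75.70°, shortest Δλ = 96.63° (east) — does not cross 180°.
Leg 2: -75.70° → -176.71°, shortest Δλ = -101.01° (west) — does not cross 180°.
Leg 3: -176.71° → -141.11°, shortest Δλ = 35.6° (east) — does not cross 180°.
Leg 4: -141.11° → +28.56°, shortest Δλ = 169.67° (east) — does not cross 180°.
Leg 5: +28.56° → -55.71°, shortest Δλ = -84.27° (west) — does not cross 180°.
Total crossings: 0.

0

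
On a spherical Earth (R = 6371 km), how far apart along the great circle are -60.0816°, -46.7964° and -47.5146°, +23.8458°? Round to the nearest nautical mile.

Δλ = 23.8458 − -46.7964 = 70.6422°.
Δφ = -47.5146 − -60.0816 = 12.5670°.
a = sin²(Δφ/2) + cos φ₁ · cos φ₂ · sin²(Δλ/2) = 0.124583.
c = 2·atan2(√a, √(1−a)) = 0.72147 rad → d = 6371·c ≈ 4596.49 km ≈ 2481.91 nmi.

2482 nmi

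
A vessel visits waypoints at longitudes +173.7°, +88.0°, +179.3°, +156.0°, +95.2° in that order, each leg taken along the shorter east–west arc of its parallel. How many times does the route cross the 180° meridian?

Leg 1: +173.7° → +88.0°, shortest Δλ = -85.7° (west) — does not cross 180°.
Leg 2: +88.0° → +179.3°, shortest Δλ = 91.3° (east) — does not cross 180°.
Leg 3: +179.3° → +156.0°, shortest Δλ = -23.3° (west) — does not cross 180°.
Leg 4: +156.0° → +95.2°, shortest Δλ = -60.8° (west) — does not cross 180°.
Total crossings: 0.

0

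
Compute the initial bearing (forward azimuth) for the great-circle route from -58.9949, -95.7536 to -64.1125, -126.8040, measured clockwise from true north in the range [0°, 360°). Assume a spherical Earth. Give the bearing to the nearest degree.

Δλ = -126.8040 − -95.7536 = -31.0504°.
θ = atan2( sin Δλ · cos φ₂ , cos φ₁ · sin φ₂ − sin φ₁ · cos φ₂ · cos Δλ )
  = atan2(-0.22520, -0.14282) = -122.383° → normalised to [0°, 360°): 237.617°.

238°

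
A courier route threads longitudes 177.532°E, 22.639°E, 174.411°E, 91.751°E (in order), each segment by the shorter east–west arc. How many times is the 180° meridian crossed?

Leg 1: +177.532° → +22.639°, shortest Δλ = -154.893° (west) — does not cross 180°.
Leg 2: +22.639° → +174.411°, shortest Δλ = 151.772° (east) — does not cross 180°.
Leg 3: +174.411° → +91.751°, shortest Δλ = -82.66° (west) — does not cross 180°.
Total crossings: 0.

0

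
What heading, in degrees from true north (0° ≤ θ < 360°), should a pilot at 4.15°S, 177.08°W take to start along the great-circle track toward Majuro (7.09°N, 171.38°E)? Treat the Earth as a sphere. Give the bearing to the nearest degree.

Δλ = 171.38 − -177.08 = 348.46°; wrapped into (−180°, 180°]: -11.54°.
θ = atan2( sin Δλ · cos φ₂ , cos φ₁ · sin φ₂ − sin φ₁ · cos φ₂ · cos Δλ )
  = atan2(-0.19852, 0.19347) = -45.739° → normalised to [0°, 360°): 314.261°.

314°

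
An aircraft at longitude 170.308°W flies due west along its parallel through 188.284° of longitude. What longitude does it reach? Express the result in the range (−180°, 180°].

Start at -170.308°; shift −188.284° → -358.592°.
-358.592° lies outside (−180°, 180°]; add 360° → +1.408°.

1.408°E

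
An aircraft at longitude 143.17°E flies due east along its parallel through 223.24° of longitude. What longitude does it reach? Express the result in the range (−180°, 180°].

6.41°E

Start at +143.17°; shift +223.24° → +366.41°.
+366.41° lies outside (−180°, 180°]; subtract 360° → +6.41°.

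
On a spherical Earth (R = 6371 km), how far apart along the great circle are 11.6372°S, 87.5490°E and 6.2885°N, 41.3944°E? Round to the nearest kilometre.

Δλ = 41.3944 − 87.5490 = -46.1546°.
Δφ = 6.2885 − -11.6372 = 17.9257°.
a = sin²(Δφ/2) + cos φ₁ · cos φ₂ · sin²(Δλ/2) = 0.173851.
c = 2·atan2(√a, √(1−a)) = 0.86018 rad → d = 6371·c ≈ 5480.23 km.

5480 km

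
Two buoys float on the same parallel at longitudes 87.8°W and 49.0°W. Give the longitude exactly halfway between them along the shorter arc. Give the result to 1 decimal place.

68.4°W

Signed shortest Δλ from -87.8° to -49.0° is +38.8°.
Midpoint longitude = -87.8° + (+38.8°)/2 = -87.8° + 19.4° = -68.4°.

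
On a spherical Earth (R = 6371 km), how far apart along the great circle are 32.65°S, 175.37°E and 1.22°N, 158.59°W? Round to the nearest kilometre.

Δλ = -158.59 − 175.37 = -333.96°; wrapped into (−180°, 180°]: 26.04°.
Δφ = 1.22 − -32.65 = 33.87°.
a = sin²(Δφ/2) + cos φ₁ · cos φ₂ · sin²(Δλ/2) = 0.127574.
c = 2·atan2(√a, √(1−a)) = 0.73048 rad → d = 6371·c ≈ 4653.91 km.

4654 km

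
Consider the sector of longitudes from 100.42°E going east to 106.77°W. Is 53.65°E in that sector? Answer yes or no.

No

Band width going east from +100.42° to -106.77°: ((-106.77 − 100.42) mod 360) = 152.81°.
Offset of +53.65° east of the west edge: ((53.65 − 100.42) mod 360) = 313.23°.
313.23° > 152.81° ⇒ outside.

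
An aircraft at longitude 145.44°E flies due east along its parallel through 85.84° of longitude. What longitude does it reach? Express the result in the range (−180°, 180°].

128.72°W

Start at +145.44°; shift +85.84° → +231.28°.
+231.28° lies outside (−180°, 180°]; subtract 360° → -128.72°.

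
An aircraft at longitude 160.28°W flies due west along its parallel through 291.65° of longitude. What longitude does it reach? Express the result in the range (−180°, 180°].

Start at -160.28°; shift −291.65° → -451.93°.
-451.93° lies outside (−180°, 180°]; add 360° → -91.93°.

91.93°W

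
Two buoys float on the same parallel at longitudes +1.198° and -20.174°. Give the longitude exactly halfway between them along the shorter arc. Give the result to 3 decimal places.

Signed shortest Δλ from +1.198° to -20.174° is -21.372°.
Midpoint longitude = +1.198° + (-21.372°)/2 = +1.198° − 10.686° = -9.488°.

-9.488°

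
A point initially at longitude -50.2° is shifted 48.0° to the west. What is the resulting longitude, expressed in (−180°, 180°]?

-98.2°

Start at -50.2°; shift −48.0° → -98.2°.
-98.2° already lies in (−180°, 180°].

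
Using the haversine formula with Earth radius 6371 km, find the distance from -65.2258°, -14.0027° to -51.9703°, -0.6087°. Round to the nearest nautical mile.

Δλ = -0.6087 − -14.0027 = 13.3940°.
Δφ = -51.9703 − -65.2258 = 13.2555°.
a = sin²(Δφ/2) + cos φ₁ · cos φ₂ · sin²(Δλ/2) = 0.016832.
c = 2·atan2(√a, √(1−a)) = 0.26021 rad → d = 6371·c ≈ 1657.81 km ≈ 895.15 nmi.

895 nmi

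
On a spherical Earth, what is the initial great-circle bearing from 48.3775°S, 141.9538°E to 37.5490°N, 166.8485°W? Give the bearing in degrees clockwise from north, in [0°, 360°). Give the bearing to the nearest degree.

39°

Δλ = -166.8485 − 141.9538 = -308.8023°; wrapped into (−180°, 180°]: 51.1977°.
θ = atan2( sin Δλ · cos φ₂ , cos φ₁ · sin φ₂ − sin φ₁ · cos φ₂ · cos Δλ )
  = atan2(0.61786, 0.77619) = 38.521° → normalised to [0°, 360°): 38.521°.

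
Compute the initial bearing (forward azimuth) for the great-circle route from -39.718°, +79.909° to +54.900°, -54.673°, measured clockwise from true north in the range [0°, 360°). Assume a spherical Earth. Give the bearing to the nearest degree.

Δλ = -54.673 − 79.909 = -134.582°.
θ = atan2( sin Δλ · cos φ₂ , cos φ₁ · sin φ₂ − sin φ₁ · cos φ₂ · cos Δλ )
  = atan2(-0.40955, 0.37141) = -47.796° → normalised to [0°, 360°): 312.204°.

312°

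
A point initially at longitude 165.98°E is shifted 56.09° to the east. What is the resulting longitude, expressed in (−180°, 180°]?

Start at +165.98°; shift +56.09° → +222.07°.
+222.07° lies outside (−180°, 180°]; subtract 360° → -137.93°.

137.93°W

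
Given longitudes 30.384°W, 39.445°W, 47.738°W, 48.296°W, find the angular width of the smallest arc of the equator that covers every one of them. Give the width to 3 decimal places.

17.912°

Sort the longitudes: -48.296°, -47.738°, -39.445°, -30.384°.
Eastward gaps between consecutive values (wrapping around): 0.558°, 8.293°, 9.061°, 342.088°.
Largest gap = 342.088° ⇒ minimal covering band is its complement: 360° − 342.088° = 17.912°.
Band runs from -48.296° eastward to -30.384°.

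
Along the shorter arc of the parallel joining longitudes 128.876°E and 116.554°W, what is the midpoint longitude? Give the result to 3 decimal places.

Signed shortest Δλ from +128.876° to -116.554° is +114.570°.
Midpoint longitude = +128.876° + (+114.570°)/2 = +128.876° + 57.285° = +186.161°.
Normalise into (−180°, 180°]: -173.839°.
(The naïve average (+128.876 + -116.554)/2 = 6.161° is on the wrong side of the globe.)

173.839°W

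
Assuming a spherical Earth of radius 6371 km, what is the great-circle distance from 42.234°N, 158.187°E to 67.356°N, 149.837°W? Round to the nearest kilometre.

4143 km

Δλ = -149.837 − 158.187 = -308.024°; wrapped into (−180°, 180°]: 51.976°.
Δφ = 67.356 − 42.234 = 25.122°.
a = sin²(Δφ/2) + cos φ₁ · cos φ₂ · sin²(Δλ/2) = 0.102030.
c = 2·atan2(√a, √(1−a)) = 0.65024 rad → d = 6371·c ≈ 4142.66 km.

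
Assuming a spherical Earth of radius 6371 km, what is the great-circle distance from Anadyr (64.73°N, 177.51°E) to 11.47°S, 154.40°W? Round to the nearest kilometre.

8794 km

Δλ = -154.40 − 177.51 = -331.91°; wrapped into (−180°, 180°]: 28.09°.
Δφ = -11.47 − 64.73 = -76.20°.
a = sin²(Δφ/2) + cos φ₁ · cos φ₂ · sin²(Δλ/2) = 0.405373.
c = 2·atan2(√a, √(1−a)) = 1.38039 rad → d = 6371·c ≈ 8794.49 km.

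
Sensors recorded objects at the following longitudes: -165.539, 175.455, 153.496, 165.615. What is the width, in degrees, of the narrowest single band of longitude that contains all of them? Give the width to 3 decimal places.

40.965°

Sort the longitudes: -165.539°, +153.496°, +165.615°, +175.455°.
Eastward gaps between consecutive values (wrapping around): 319.035°, 12.119°, 9.840°, 19.006°.
Largest gap = 319.035° ⇒ minimal covering band is its complement: 360° − 319.035° = 40.965°.
Band runs from +153.496° eastward to -165.539°, crossing the antimeridian.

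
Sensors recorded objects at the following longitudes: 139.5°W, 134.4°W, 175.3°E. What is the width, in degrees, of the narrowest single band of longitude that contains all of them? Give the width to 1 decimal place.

Sort the longitudes: -139.5°, -134.4°, +175.3°.
Eastward gaps between consecutive values (wrapping around): 5.1°, 309.7°, 45.2°.
Largest gap = 309.7° ⇒ minimal covering band is its complement: 360° − 309.7° = 50.3°.
Band runs from +175.3° eastward to -134.4°, crossing the antimeridian.

50.3°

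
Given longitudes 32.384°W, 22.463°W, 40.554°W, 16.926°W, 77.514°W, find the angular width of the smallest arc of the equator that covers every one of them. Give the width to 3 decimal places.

60.588°

Sort the longitudes: -77.514°, -40.554°, -32.384°, -22.463°, -16.926°.
Eastward gaps between consecutive values (wrapping around): 36.960°, 8.170°, 9.921°, 5.537°, 299.412°.
Largest gap = 299.412° ⇒ minimal covering band is its complement: 360° − 299.412° = 60.588°.
Band runs from -77.514° eastward to -16.926°.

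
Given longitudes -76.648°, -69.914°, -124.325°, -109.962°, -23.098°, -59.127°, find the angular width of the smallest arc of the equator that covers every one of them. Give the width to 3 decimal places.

Sort the longitudes: -124.325°, -109.962°, -76.648°, -69.914°, -59.127°, -23.098°.
Eastward gaps between consecutive values (wrapping around): 14.363°, 33.314°, 6.734°, 10.787°, 36.029°, 258.773°.
Largest gap = 258.773° ⇒ minimal covering band is its complement: 360° − 258.773° = 101.227°.
Band runs from -124.325° eastward to -23.098°.

101.227°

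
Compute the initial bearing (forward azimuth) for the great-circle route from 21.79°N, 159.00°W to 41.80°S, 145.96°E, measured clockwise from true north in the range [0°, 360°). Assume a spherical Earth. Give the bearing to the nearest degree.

218°

Δλ = 145.96 − -159.00 = 304.96°; wrapped into (−180°, 180°]: -55.04°.
θ = atan2( sin Δλ · cos φ₂ , cos φ₁ · sin φ₂ − sin φ₁ · cos φ₂ · cos Δλ )
  = atan2(-0.61096, -0.77747) = -141.839° → normalised to [0°, 360°): 218.161°.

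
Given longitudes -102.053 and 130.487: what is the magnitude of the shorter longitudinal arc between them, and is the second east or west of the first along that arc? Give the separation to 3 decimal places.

127.460° west

Raw difference: 130.487 − -102.053 = 232.54°.
Normalise into (−180°, 180°]: 232.54° − 360° = -127.46°.
Negative ⇒ the second point lies to the west; separation 127.460°.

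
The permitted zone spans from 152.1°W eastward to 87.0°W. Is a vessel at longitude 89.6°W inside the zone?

Yes

Band width going east from -152.1° to -87.0°: ((-87.0 − -152.1) mod 360) = 65.1°.
Offset of -89.6° east of the west edge: ((-89.6 − -152.1) mod 360) = 62.5°.
62.5° ≤ 65.1° ⇒ inside.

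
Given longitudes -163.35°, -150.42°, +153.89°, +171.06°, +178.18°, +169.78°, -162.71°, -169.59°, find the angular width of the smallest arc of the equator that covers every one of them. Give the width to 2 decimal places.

55.69°

Sort the longitudes: -169.59°, -163.35°, -162.71°, -150.42°, +153.89°, +169.78°, +171.06°, +178.18°.
Eastward gaps between consecutive values (wrapping around): 6.24°, 0.64°, 12.29°, 304.31°, 15.89°, 1.28°, 7.12°, 12.23°.
Largest gap = 304.31° ⇒ minimal covering band is its complement: 360° − 304.31° = 55.69°.
Band runs from +153.89° eastward to -150.42°, crossing the antimeridian.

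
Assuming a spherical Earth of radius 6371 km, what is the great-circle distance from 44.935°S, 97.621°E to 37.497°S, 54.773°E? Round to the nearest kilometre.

Δλ = 54.773 − 97.621 = -42.848°.
Δφ = -37.497 − -44.935 = 7.438°.
a = sin²(Δφ/2) + cos φ₁ · cos φ₂ · sin²(Δλ/2) = 0.079142.
c = 2·atan2(√a, √(1−a)) = 0.57034 rad → d = 6371·c ≈ 3633.65 km.

3634 km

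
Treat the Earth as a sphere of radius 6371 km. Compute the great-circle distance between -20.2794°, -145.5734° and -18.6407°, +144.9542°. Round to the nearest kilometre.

7229 km

Δλ = 144.9542 − -145.5734 = 290.5276°; wrapped into (−180°, 180°]: -69.4724°.
Δφ = -18.6407 − -20.2794 = 1.6387°.
a = sin²(Δφ/2) + cos φ₁ · cos φ₂ · sin²(Δλ/2) = 0.288774.
c = 2·atan2(√a, √(1−a)) = 1.13465 rad → d = 6371·c ≈ 7228.84 km.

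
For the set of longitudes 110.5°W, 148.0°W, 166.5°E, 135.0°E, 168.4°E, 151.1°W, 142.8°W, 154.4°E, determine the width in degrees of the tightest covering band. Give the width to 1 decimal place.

Sort the longitudes: -151.1°, -148.0°, -142.8°, -110.5°, +135.0°, +154.4°, +166.5°, +168.4°.
Eastward gaps between consecutive values (wrapping around): 3.1°, 5.2°, 32.3°, 245.5°, 19.4°, 12.1°, 1.9°, 40.5°.
Largest gap = 245.5° ⇒ minimal covering band is its complement: 360° − 245.5° = 114.5°.
Band runs from +135.0° eastward to -110.5°, crossing the antimeridian.

114.5°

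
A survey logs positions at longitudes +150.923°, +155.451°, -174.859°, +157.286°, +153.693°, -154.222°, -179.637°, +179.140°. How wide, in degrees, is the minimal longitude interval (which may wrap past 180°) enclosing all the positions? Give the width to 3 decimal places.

Sort the longitudes: -179.637°, -174.859°, -154.222°, +150.923°, +153.693°, +155.451°, +157.286°, +179.140°.
Eastward gaps between consecutive values (wrapping around): 4.778°, 20.637°, 305.145°, 2.770°, 1.758°, 1.835°, 21.854°, 1.223°.
Largest gap = 305.145° ⇒ minimal covering band is its complement: 360° − 305.145° = 54.855°.
Band runs from +150.923° eastward to -154.222°, crossing the antimeridian.

54.855°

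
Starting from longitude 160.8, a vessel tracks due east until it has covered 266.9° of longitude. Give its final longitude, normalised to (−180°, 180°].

Start at +160.8°; shift +266.9° → +427.7°.
+427.7° lies outside (−180°, 180°]; subtract 360° → +67.7°.

+67.7°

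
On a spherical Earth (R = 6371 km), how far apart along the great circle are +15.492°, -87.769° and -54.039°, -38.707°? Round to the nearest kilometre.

Δλ = -38.707 − -87.769 = 49.062°.
Δφ = -54.039 − 15.492 = -69.531°.
a = sin²(Δφ/2) + cos φ₁ · cos φ₂ · sin²(Δλ/2) = 0.422699.
c = 2·atan2(√a, √(1−a)) = 1.41557 rad → d = 6371·c ≈ 9018.61 km.

9019 km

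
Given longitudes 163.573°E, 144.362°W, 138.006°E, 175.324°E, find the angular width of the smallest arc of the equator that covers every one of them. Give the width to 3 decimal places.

Sort the longitudes: -144.362°, +138.006°, +163.573°, +175.324°.
Eastward gaps between consecutive values (wrapping around): 282.368°, 25.567°, 11.751°, 40.314°.
Largest gap = 282.368° ⇒ minimal covering band is its complement: 360° − 282.368° = 77.632°.
Band runs from +138.006° eastward to -144.362°, crossing the antimeridian.

77.632°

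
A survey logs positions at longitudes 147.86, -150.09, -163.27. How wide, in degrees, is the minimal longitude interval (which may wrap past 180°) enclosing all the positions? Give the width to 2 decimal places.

62.05°

Sort the longitudes: -163.27°, -150.09°, +147.86°.
Eastward gaps between consecutive values (wrapping around): 13.18°, 297.95°, 48.87°.
Largest gap = 297.95° ⇒ minimal covering band is its complement: 360° − 297.95° = 62.05°.
Band runs from +147.86° eastward to -150.09°, crossing the antimeridian.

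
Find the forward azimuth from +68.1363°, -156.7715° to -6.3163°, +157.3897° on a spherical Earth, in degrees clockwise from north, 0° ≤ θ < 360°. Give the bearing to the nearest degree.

Δλ = 157.3897 − -156.7715 = 314.1612°; wrapped into (−180°, 180°]: -45.8388°.
θ = atan2( sin Δλ · cos φ₂ , cos φ₁ · sin φ₂ − sin φ₁ · cos φ₂ · cos Δλ )
  = atan2(-0.71303, -0.68361) = -133.794° → normalised to [0°, 360°): 226.206°.

226°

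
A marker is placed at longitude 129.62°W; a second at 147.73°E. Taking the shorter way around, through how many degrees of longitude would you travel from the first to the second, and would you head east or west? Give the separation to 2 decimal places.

Raw difference: 147.73 − -129.62 = 277.35°.
Normalise into (−180°, 180°]: 277.35° − 360° = -82.65°.
Negative ⇒ the second point lies to the west; separation 82.65°.

82.65° west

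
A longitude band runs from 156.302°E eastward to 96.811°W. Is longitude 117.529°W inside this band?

Band width going east from +156.302° to -96.811°: ((-96.811 − 156.302) mod 360) = 106.887°.
Offset of -117.529° east of the west edge: ((-117.529 − 156.302) mod 360) = 86.169°.
86.169° ≤ 106.887° ⇒ inside.

Yes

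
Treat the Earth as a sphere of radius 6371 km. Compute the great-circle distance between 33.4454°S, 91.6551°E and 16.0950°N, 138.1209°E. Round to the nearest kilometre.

Δλ = 138.1209 − 91.6551 = 46.4658°.
Δφ = 16.0950 − -33.4454 = 49.5404°.
a = sin²(Δφ/2) + cos φ₁ · cos φ₂ · sin²(Δλ/2) = 0.300295.
c = 2·atan2(√a, √(1−a)) = 1.15992 rad → d = 6371·c ≈ 7389.86 km.

7390 km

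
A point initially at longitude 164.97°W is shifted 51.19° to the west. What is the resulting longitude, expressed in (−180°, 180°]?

Start at -164.97°; shift −51.19° → -216.16°.
-216.16° lies outside (−180°, 180°]; add 360° → +143.84°.

143.84°E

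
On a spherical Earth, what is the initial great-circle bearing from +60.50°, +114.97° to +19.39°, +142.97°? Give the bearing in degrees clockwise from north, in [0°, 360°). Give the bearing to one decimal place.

141.7°

Δλ = 142.97 − 114.97 = 28.00°.
θ = atan2( sin Δλ · cos φ₂ , cos φ₁ · sin φ₂ − sin φ₁ · cos φ₂ · cos Δλ )
  = atan2(0.44284, -0.56141) = 141.733° → normalised to [0°, 360°): 141.733°.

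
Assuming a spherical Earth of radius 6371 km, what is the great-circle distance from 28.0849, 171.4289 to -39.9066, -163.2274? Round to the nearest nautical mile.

4321 nmi

Δλ = -163.2274 − 171.4289 = -334.6563°; wrapped into (−180°, 180°]: 25.3437°.
Δφ = -39.9066 − 28.0849 = -67.9915°.
a = sin²(Δφ/2) + cos φ₁ · cos φ₂ · sin²(Δλ/2) = 0.345195.
c = 2·atan2(√a, √(1−a)) = 1.25601 rad → d = 6371·c ≈ 8002.06 km ≈ 4320.77 nmi.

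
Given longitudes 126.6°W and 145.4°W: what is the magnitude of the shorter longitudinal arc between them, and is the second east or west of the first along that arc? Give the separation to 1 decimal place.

Raw difference: -145.4 − -126.6 = -18.8°.
Normalise into (−180°, 180°]: -18.8° stays -18.8°.
Negative ⇒ the second point lies to the west; separation 18.8°.

18.8° west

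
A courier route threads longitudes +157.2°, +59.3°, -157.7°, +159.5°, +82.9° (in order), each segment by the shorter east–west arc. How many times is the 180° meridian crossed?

2

Leg 1: +157.2° → +59.3°, shortest Δλ = -97.9° (west) — does not cross 180°.
Leg 2: +59.3° → -157.7°, shortest Δλ = 143.0° (east) — crosses 180°.
Leg 3: -157.7° → +159.5°, shortest Δλ = -42.8° (west) — crosses 180°.
Leg 4: +159.5° → +82.9°, shortest Δλ = -76.6° (west) — does not cross 180°.
Total crossings: 2.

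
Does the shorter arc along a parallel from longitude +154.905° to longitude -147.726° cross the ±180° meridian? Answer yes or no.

Yes

Naïve |-147.726 − 154.905| = 302.631° > 180°, so the shorter arc goes the other way round — across 180°.
Signed shortest Δλ = ((-147.726 − 154.905 + 180) mod 360) − 180 = 57.369°.
Going east by 57.369° from +154.905° passes through 180° before reaching -147.726°.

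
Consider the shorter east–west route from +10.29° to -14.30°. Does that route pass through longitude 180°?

Signed shortest Δλ = ((-14.30 − 10.29 + 180) mod 360) − 180 = -24.59°.
Going west by 24.59° from +10.29° reaches -14.30° without touching 180°.

No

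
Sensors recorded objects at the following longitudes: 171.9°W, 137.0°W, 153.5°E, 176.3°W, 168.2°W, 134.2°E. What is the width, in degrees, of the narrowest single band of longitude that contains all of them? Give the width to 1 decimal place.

Sort the longitudes: -176.3°, -171.9°, -168.2°, -137.0°, +134.2°, +153.5°.
Eastward gaps between consecutive values (wrapping around): 4.4°, 3.7°, 31.2°, 271.2°, 19.3°, 30.2°.
Largest gap = 271.2° ⇒ minimal covering band is its complement: 360° − 271.2° = 88.8°.
Band runs from +134.2° eastward to -137.0°, crossing the antimeridian.

88.8°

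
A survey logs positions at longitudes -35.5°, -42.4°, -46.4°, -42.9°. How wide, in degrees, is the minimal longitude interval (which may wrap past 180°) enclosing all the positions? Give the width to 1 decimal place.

10.9°

Sort the longitudes: -46.4°, -42.9°, -42.4°, -35.5°.
Eastward gaps between consecutive values (wrapping around): 3.5°, 0.5°, 6.9°, 349.1°.
Largest gap = 349.1° ⇒ minimal covering band is its complement: 360° − 349.1° = 10.9°.
Band runs from -46.4° eastward to -35.5°.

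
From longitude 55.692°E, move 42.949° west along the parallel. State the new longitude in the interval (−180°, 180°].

12.743°E

Start at +55.692°; shift −42.949° → +12.743°.
+12.743° already lies in (−180°, 180°].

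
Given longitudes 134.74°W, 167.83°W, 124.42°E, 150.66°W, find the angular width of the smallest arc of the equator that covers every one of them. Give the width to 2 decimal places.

100.84°

Sort the longitudes: -167.83°, -150.66°, -134.74°, +124.42°.
Eastward gaps between consecutive values (wrapping around): 17.17°, 15.92°, 259.16°, 67.75°.
Largest gap = 259.16° ⇒ minimal covering band is its complement: 360° − 259.16° = 100.84°.
Band runs from +124.42° eastward to -134.74°, crossing the antimeridian.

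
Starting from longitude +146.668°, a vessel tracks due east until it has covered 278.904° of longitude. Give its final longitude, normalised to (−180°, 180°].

Start at +146.668°; shift +278.904° → +425.572°.
+425.572° lies outside (−180°, 180°]; subtract 360° → +65.572°.

+65.572°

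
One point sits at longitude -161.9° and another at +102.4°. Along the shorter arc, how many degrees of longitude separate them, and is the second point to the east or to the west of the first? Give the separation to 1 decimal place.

95.7° west

Raw difference: 102.4 − -161.9 = 264.3°.
Normalise into (−180°, 180°]: 264.3° − 360° = -95.7°.
Negative ⇒ the second point lies to the west; separation 95.7°.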